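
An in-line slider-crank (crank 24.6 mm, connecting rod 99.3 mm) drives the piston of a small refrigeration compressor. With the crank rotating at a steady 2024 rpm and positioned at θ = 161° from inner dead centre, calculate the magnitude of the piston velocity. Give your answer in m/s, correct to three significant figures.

1.30

ω = 2π·2024/60 = 212 rad/s
For an in-line slider-crank, x = r cosθ + √(L² − r² sin²θ), so v = −rω sinθ·[1 + r cosθ/√(L² − r² sin²θ)].
With r = 0.0246 m, L = 0.0993 m, θ = 161°: √(L² − r² sin²θ) = 0.098976 m.
v = −0.0246·212·0.32557·[1 + 0.0246·-0.94552/0.098976] = -1.2986 m/s.
|v| = 1.2986 m/s.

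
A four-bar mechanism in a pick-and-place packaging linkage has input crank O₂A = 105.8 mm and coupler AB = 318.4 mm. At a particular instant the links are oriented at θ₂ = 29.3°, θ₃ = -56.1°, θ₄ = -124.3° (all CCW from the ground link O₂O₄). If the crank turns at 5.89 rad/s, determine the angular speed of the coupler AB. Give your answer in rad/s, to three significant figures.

0.937

ω₂ = 5.89 rad/s
Differentiating the loop-closure r₂e^{iθ₂}+r₃e^{iθ₃}=r₁+r₄e^{iθ₄} gives r₂ω₂e^{iθ₂}+r₃ω₃e^{iθ₃}=r₄ω₄e^{iθ₄}.
Eliminating the other unknown: ω₃ = r₂ω₂ sin(θ₄−θ₂) / [r₃ sin(θ₃−θ₄)].
Numerator sine = -0.44464; denominator sine = +0.92849.
Result = 0.1058·5.89·(-0.44464) / (0.3184·(+0.92849)) = -0.93725 rad/s; magnitude 0.93725 rad/s.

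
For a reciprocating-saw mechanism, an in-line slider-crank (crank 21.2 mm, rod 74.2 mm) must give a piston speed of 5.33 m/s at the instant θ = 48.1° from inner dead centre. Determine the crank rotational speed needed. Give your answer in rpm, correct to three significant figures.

For an in-line slider-crank, |v_piston| = rω|sinθ|·[1 + r cosθ/√(L² − r² sin²θ)].
With r = 0.0212 m, L = 0.0742 m, θ = 48.1°: the bracketed kinematic factor |dx/dθ| = 0.018861 m.
ω = v/|dx/dθ| = 5.33/0.018861 = 282.6 rad/s.
N = 60ω/(2π) = 2698.6 rpm.

2700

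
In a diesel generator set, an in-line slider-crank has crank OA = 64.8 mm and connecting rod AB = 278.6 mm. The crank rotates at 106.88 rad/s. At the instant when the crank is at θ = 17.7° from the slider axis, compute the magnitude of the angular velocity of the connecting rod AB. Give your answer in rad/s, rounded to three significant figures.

ω = 106.9 rad/s
The rod makes angle φ with the slider axis where L sinφ = r sinθ; differentiating, L cosφ·φ̇ = r ω cosθ.
L cosφ = √(L² − r² sin²θ) = 0.2779 m.
|ω_rod| = r ω |cosθ| / √(L² − r² sin²θ) = 0.0648·106.9·0.95266/0.2779 = 23.742 rad/s.

23.7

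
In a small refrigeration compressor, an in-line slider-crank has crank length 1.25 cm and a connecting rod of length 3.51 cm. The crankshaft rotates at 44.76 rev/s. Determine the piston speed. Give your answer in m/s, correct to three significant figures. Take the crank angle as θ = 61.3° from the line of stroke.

ω = 2π·44.8 = 281.2 rad/s
For an in-line slider-crank, x = r cosθ + √(L² − r² sin²θ), so v = −rω sinθ·[1 + r cosθ/√(L² − r² sin²θ)].
With r = 0.0125 m, L = 0.0351 m, θ = 61.3°: √(L² − r² sin²θ) = 0.033344 m.
v = −0.0125·281.2·0.87715·[1 + 0.0125·0.48022/0.033344] = -3.6387 m/s.
|v| = 3.6387 m/s.

3.64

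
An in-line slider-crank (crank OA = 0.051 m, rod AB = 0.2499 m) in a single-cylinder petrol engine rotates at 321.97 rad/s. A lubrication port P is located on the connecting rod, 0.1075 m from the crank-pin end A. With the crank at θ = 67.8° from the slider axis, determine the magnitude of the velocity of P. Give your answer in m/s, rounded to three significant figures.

ω = 322 rad/s.  Crank-pin speed |V_A| = rω = 16.42 m/s, perpendicular to OA.
Rod angle: sinφ = −(r/L) sinθ ⇒ φ = -10.892°; ω_rod = −rω cosθ/√(L²−r²sin²θ) = -25.283 rad/s.
V_P = V_A + ω_rod × AP, with AP = 0.1075 m along the rod.
Components: V_Px = −rω sinθ − a·ω_rod·sinφ = -15.717 m/s;  V_Py = rω cosθ + a·ω_rod·cosφ = +3.5354 m/s.
|V_P| = √(V_Px² + V_Py²) = 16.11 m/s.

16.1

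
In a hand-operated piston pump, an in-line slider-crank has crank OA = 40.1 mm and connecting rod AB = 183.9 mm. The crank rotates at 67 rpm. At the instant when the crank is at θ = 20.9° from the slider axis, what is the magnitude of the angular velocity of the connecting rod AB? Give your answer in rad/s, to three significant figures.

1.43

ω = 7.016 rad/s (converted from 67 rpm).
The rod makes angle φ with the slider axis where L sinφ = r sinθ; differentiating, L cosφ·φ̇ = r ω cosθ.
L cosφ = √(L² − r² sin²θ) = 0.18334 m.
|ω_rod| = r ω |cosθ| / √(L² − r² sin²θ) = 0.0401·7.016·0.93420/0.18334 = 1.4336 rad/s.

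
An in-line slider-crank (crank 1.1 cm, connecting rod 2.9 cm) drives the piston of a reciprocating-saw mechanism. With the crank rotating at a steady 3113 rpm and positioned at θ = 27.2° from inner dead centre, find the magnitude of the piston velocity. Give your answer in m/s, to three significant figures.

ω = 2π·3113/60 = 326 rad/s
For an in-line slider-crank, x = r cosθ + √(L² − r² sin²θ), so v = −rω sinθ·[1 + r cosθ/√(L² − r² sin²θ)].
With r = 0.011 m, L = 0.029 m, θ = 27.2°: √(L² − r² sin²θ) = 0.028561 m.
v = −0.011·326·0.45710·[1 + 0.011·0.88942/0.028561] = -2.2006 m/s.
|v| = 2.2006 m/s.

2.20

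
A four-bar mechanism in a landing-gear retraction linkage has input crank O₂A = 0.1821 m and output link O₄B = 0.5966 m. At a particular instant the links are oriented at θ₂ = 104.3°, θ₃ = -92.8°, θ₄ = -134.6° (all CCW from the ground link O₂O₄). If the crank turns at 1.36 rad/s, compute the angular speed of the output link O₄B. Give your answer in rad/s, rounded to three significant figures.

ω₂ = 1.36 rad/s
Differentiating the loop-closure r₂e^{iθ₂}+r₃e^{iθ₃}=r₁+r₄e^{iθ₄} gives r₂ω₂e^{iθ₂}+r₃ω₃e^{iθ₃}=r₄ω₄e^{iθ₄}.
Eliminating the other unknown: ω₄ = r₂ω₂ sin(θ₂−θ₃) / [r₄ sin(θ₄−θ₃)].
Numerator sine = -0.29404; denominator sine = -0.66653.
Result = 0.1821·1.36·(-0.29404) / (0.5966·(-0.66653)) = +0.18313 rad/s; magnitude 0.18313 rad/s.

0.183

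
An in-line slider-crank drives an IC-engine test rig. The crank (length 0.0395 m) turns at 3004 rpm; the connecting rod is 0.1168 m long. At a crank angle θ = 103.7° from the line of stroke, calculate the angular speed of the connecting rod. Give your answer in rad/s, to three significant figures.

26.7

ω = 314.6 rad/s (converted from 3004 rpm).
The rod makes angle φ with the slider axis where L sinφ = r sinθ; differentiating, L cosφ·φ̇ = r ω cosθ.
L cosφ = √(L² − r² sin²θ) = 0.11032 m.
|ω_rod| = r ω |cosθ| / √(L² − r² sin²θ) = 0.0395·314.6·0.23684/0.11032 = 26.677 rad/s.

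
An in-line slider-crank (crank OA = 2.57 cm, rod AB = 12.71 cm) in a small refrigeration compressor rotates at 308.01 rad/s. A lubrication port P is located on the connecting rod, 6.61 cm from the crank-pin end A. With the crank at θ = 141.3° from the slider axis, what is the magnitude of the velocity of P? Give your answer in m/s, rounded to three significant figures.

5.42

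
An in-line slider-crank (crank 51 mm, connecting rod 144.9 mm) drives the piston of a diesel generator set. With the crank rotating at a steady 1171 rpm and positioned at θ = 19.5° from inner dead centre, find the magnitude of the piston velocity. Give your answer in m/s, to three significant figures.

ω = 2π·1171/60 = 122.6 rad/s
For an in-line slider-crank, x = r cosθ + √(L² − r² sin²θ), so v = −rω sinθ·[1 + r cosθ/√(L² − r² sin²θ)].
With r = 0.051 m, L = 0.1449 m, θ = 19.5°: √(L² − r² sin²θ) = 0.1439 m.
v = −0.051·122.6·0.33381·[1 + 0.051·0.94264/0.1439] = -2.7851 m/s.
|v| = 2.7851 m/s.

2.79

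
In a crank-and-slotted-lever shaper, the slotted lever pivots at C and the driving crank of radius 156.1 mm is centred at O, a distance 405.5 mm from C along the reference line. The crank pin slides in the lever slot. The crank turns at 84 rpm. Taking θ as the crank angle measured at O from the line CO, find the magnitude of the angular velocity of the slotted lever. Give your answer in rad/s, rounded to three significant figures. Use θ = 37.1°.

ω = 8.796 rad/s (from 84 rpm).
Crank pin A relative to C: A = (d + r cosθ, r sinθ); lever angle φ = atan2(r sinθ, d + r cosθ).
Differentiating tanφ: φ̇ = rω(d cosθ + r)/(d² + r² + 2dr cosθ).
d² + r² + 2dr cosθ = |CA|² = 0.289769 m²;  d cosθ + r = +0.47952 m.
|ω_lever| = |0.1561·8.796·+0.47952| / 0.289769 = 2.2723 rad/s.

2.27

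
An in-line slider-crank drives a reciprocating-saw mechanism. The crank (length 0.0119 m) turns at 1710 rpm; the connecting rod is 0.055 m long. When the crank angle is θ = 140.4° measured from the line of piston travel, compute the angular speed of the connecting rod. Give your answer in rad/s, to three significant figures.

30.1

ω = 179.1 rad/s (converted from 1710 rpm).
The rod makes angle φ with the slider axis where L sinφ = r sinθ; differentiating, L cosφ·φ̇ = r ω cosθ.
L cosφ = √(L² − r² sin²θ) = 0.054474 m.
|ω_rod| = r ω |cosθ| / √(L² − r² sin²θ) = 0.0119·179.1·0.77051/0.054474 = 30.141 rad/s.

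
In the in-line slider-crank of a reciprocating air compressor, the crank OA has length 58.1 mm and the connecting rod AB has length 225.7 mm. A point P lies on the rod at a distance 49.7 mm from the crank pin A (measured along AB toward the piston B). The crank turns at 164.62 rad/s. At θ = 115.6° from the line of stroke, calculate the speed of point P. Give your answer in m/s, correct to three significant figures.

ω = 164.6 rad/s.  Crank-pin speed |V_A| = rω = 9.5644 m/s, perpendicular to OA.
Rod angle: sinφ = −(r/L) sinθ ⇒ φ = -13.424°; ω_rod = −rω cosθ/√(L²−r²sin²θ) = +18.825 rad/s.
V_P = V_A + ω_rod × AP, with AP = 0.0497 m along the rod.
Components: V_Px = −rω sinθ − a·ω_rod·sinφ = -8.4083 m/s;  V_Py = rω cosθ + a·ω_rod·cosφ = -3.2226 m/s.
|V_P| = √(V_Px² + V_Py²) = 9.0047 m/s.

9.00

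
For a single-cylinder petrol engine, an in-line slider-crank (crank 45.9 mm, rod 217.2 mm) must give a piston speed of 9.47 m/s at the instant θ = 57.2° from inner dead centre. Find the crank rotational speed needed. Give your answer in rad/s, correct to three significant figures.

220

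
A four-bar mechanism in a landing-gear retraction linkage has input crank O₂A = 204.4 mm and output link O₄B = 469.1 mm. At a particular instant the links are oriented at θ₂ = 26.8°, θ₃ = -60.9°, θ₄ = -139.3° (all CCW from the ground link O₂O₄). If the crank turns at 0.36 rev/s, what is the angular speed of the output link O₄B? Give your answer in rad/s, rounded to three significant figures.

1.01

ω₂ = 2.262 rad/s (from 0.36 rev/s).
Differentiating the loop-closure r₂e^{iθ₂}+r₃e^{iθ₃}=r₁+r₄e^{iθ₄} gives r₂ω₂e^{iθ₂}+r₃ω₃e^{iθ₃}=r₄ω₄e^{iθ₄}.
Eliminating the other unknown: ω₄ = r₂ω₂ sin(θ₂−θ₃) / [r₄ sin(θ₄−θ₃)].
Numerator sine = +0.99919; denominator sine = -0.97958.
Result = 0.2044·2.262·(+0.99919) / (0.4691·(-0.97958)) = -1.0053 rad/s; magnitude 1.0053 rad/s.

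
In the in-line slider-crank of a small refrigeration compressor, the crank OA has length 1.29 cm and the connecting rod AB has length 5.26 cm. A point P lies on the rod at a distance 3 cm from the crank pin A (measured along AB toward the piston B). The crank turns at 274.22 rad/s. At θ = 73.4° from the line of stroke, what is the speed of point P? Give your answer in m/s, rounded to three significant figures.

3.56

ω = 274.2 rad/s.  Crank-pin speed |V_A| = rω = 3.5374 m/s, perpendicular to OA.
Rod angle: sinφ = −(r/L) sinθ ⇒ φ = -13.593°; ω_rod = −rω cosθ/√(L²−r²sin²θ) = -19.767 rad/s.
V_P = V_A + ω_rod × AP, with AP = 0.03 m along the rod.
Components: V_Px = −rω sinθ − a·ω_rod·sinφ = -3.5294 m/s;  V_Py = rω cosθ + a·ω_rod·cosφ = +0.43421 m/s.
|V_P| = √(V_Px² + V_Py²) = 3.556 m/s.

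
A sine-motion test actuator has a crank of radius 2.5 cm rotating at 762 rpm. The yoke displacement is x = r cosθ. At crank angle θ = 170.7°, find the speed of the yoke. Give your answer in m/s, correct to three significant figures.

0.322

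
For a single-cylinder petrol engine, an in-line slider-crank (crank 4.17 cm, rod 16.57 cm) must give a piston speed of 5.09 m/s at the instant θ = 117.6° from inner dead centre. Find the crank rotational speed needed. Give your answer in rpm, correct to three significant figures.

1490

For an in-line slider-crank, |v_piston| = rω|sinθ|·[1 + r cosθ/√(L² − r² sin²θ)].
With r = 0.0417 m, L = 0.1657 m, θ = 117.6°: the bracketed kinematic factor |dx/dθ| = 0.032535 m.
ω = v/|dx/dθ| = 5.09/0.032535 = 156.45 rad/s.
N = 60ω/(2π) = 1494 rpm.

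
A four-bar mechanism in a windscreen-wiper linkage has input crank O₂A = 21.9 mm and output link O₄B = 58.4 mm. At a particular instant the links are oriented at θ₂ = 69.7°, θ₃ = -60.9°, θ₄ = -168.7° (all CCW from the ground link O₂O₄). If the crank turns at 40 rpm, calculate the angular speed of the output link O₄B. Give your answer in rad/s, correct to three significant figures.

1.25

ω₂ = 4.189 rad/s (from 40 rpm).
Differentiating the loop-closure r₂e^{iθ₂}+r₃e^{iθ₃}=r₁+r₄e^{iθ₄} gives r₂ω₂e^{iθ₂}+r₃ω₃e^{iθ₃}=r₄ω₄e^{iθ₄}.
Eliminating the other unknown: ω₄ = r₂ω₂ sin(θ₂−θ₃) / [r₄ sin(θ₄−θ₃)].
Numerator sine = +0.75927; denominator sine = -0.95213.
Result = 0.0219·4.189·(+0.75927) / (0.0584·(-0.95213)) = -1.2526 rad/s; magnitude 1.2526 rad/s.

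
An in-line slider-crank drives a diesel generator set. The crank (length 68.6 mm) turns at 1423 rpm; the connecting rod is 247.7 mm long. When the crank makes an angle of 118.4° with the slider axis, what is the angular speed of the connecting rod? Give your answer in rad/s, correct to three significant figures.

ω = 149 rad/s (converted from 1423 rpm).
The rod makes angle φ with the slider axis where L sinφ = r sinθ; differentiating, L cosφ·φ̇ = r ω cosθ.
L cosφ = √(L² − r² sin²θ) = 0.24024 m.
|ω_rod| = r ω |cosθ| / √(L² − r² sin²θ) = 0.0686·149·0.47562/0.24024 = 20.239 rad/s.

20.2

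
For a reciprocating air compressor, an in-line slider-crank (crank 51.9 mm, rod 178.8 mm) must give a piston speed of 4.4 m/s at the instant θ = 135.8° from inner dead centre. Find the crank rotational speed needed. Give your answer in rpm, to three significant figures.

1470

For an in-line slider-crank, |v_piston| = rω|sinθ|·[1 + r cosθ/√(L² − r² sin²θ)].
With r = 0.0519 m, L = 0.1788 m, θ = 135.8°: the bracketed kinematic factor |dx/dθ| = 0.028494 m.
ω = v/|dx/dθ| = 4.4/0.028494 = 154.42 rad/s.
N = 60ω/(2π) = 1474.6 rpm.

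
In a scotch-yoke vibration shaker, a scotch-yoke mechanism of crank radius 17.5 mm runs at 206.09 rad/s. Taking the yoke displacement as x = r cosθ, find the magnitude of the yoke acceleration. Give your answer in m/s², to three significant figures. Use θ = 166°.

721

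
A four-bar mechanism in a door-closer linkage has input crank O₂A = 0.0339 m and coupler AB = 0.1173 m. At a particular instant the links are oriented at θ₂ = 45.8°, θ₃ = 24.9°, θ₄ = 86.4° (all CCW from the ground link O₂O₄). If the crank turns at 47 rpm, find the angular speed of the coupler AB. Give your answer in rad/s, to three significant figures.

1.05

ω₂ = 4.922 rad/s (from 47 rpm).
Differentiating the loop-closure r₂e^{iθ₂}+r₃e^{iθ₃}=r₁+r₄e^{iθ₄} gives r₂ω₂e^{iθ₂}+r₃ω₃e^{iθ₃}=r₄ω₄e^{iθ₄}.
Eliminating the other unknown: ω₃ = r₂ω₂ sin(θ₄−θ₂) / [r₃ sin(θ₃−θ₄)].
Numerator sine = +0.65077; denominator sine = -0.87882.
Result = 0.0339·4.922·(+0.65077) / (0.1173·(-0.87882)) = -1.0533 rad/s; magnitude 1.0533 rad/s.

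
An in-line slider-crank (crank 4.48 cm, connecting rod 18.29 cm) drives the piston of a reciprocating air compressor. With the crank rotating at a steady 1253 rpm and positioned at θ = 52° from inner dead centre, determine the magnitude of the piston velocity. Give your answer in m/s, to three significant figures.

ω = 2π·1253/60 = 131.2 rad/s
For an in-line slider-crank, x = r cosθ + √(L² − r² sin²θ), so v = −rω sinθ·[1 + r cosθ/√(L² − r² sin²θ)].
With r = 0.0448 m, L = 0.1829 m, θ = 52°: √(L² − r² sin²θ) = 0.17946 m.
v = −0.0448·131.2·0.78801·[1 + 0.0448·0.61566/0.17946] = -5.3442 m/s.
|v| = 5.3442 m/s.

5.34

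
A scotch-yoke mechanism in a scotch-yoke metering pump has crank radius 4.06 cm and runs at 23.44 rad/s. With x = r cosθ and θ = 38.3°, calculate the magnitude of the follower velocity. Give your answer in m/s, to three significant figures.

ω = 23.44 rad/s
x = r cosθ ⇒ ẋ = −rω sinθ.
|v| = rω|sinθ| = 0.0406·23.44·|sin 38.3°| = 0.58982 m/s.

0.590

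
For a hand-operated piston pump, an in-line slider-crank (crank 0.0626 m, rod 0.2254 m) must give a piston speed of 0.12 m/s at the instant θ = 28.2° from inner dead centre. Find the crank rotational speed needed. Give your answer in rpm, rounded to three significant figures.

31.1

For an in-line slider-crank, |v_piston| = rω|sinθ|·[1 + r cosθ/√(L² − r² sin²θ)].
With r = 0.0626 m, L = 0.2254 m, θ = 28.2°: the bracketed kinematic factor |dx/dθ| = 0.036885 m.
ω = v/|dx/dθ| = 0.12/0.036885 = 3.2533 rad/s.
N = 60ω/(2π) = 31.067 rpm.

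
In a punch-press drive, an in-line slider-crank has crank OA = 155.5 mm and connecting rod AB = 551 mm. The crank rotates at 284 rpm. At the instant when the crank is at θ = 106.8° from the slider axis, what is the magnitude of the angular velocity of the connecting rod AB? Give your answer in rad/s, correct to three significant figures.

2.52

ω = 29.74 rad/s (converted from 284 rpm).
The rod makes angle φ with the slider axis where L sinφ = r sinθ; differentiating, L cosφ·φ̇ = r ω cosθ.
L cosφ = √(L² − r² sin²θ) = 0.53051 m.
|ω_rod| = r ω |cosθ| / √(L² − r² sin²θ) = 0.1555·29.74·0.28903/0.53051 = 2.5196 rad/s.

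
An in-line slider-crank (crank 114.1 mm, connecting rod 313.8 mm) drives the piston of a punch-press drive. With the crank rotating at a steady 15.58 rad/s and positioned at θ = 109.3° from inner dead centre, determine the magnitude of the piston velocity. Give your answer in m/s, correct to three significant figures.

1.46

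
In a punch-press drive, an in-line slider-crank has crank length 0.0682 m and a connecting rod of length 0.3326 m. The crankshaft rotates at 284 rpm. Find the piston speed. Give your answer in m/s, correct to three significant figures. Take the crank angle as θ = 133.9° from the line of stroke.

ω = 2π·284/60 = 29.74 rad/s
For an in-line slider-crank, x = r cosθ + √(L² − r² sin²θ), so v = −rω sinθ·[1 + r cosθ/√(L² − r² sin²θ)].
With r = 0.0682 m, L = 0.3326 m, θ = 133.9°: √(L² − r² sin²θ) = 0.32895 m.
v = −0.0682·29.74·0.72055·[1 + 0.0682·-0.69340/0.32895] = -1.2514 m/s.
|v| = 1.2514 m/s.

1.25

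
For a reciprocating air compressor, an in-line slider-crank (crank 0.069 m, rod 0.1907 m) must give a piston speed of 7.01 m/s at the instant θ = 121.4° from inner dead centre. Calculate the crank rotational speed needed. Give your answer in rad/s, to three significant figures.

For an in-line slider-crank, |v_piston| = rω|sinθ|·[1 + r cosθ/√(L² − r² sin²θ)].
With r = 0.069 m, L = 0.1907 m, θ = 121.4°: the bracketed kinematic factor |dx/dθ| = 0.047222 m.
ω = v/|dx/dθ| = 7.01/0.047222 = 148.45 rad/s.

148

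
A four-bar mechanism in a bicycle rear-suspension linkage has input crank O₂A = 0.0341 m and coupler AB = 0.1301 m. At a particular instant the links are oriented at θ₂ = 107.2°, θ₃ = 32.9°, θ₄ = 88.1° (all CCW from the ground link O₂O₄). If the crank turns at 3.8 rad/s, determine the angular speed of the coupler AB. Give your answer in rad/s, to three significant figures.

0.397

ω₂ = 3.8 rad/s
Differentiating the loop-closure r₂e^{iθ₂}+r₃e^{iθ₃}=r₁+r₄e^{iθ₄} gives r₂ω₂e^{iθ₂}+r₃ω₃e^{iθ₃}=r₄ω₄e^{iθ₄}.
Eliminating the other unknown: ω₃ = r₂ω₂ sin(θ₄−θ₂) / [r₃ sin(θ₃−θ₄)].
Numerator sine = -0.32722; denominator sine = -0.82115.
Result = 0.0341·3.8·(-0.32722) / (0.1301·(-0.82115)) = +0.3969 rad/s; magnitude 0.3969 rad/s.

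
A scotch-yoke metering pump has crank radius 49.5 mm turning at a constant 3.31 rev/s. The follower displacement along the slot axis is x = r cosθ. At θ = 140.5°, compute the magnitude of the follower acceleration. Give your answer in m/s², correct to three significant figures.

ω = 20.8 rad/s (from 3.31 rev/s).
x = r cosθ ⇒ ẍ = −rω² cosθ (ω constant).
|a| = rω²|cosθ| = 0.0495·(20.8)²·|cos 140.5°| = 16.521 m/s².

16.5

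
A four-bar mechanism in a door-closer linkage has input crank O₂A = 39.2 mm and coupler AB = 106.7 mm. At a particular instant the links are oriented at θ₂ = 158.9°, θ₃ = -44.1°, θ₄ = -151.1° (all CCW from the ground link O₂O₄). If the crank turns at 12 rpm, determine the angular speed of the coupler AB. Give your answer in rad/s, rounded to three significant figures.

0.370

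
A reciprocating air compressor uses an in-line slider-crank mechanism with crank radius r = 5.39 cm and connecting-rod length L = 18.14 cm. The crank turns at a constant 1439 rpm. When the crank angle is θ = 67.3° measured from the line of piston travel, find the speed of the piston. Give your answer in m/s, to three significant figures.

ω = 2π·1439/60 = 150.7 rad/s
For an in-line slider-crank, x = r cosθ + √(L² − r² sin²θ), so v = −rω sinθ·[1 + r cosθ/√(L² − r² sin²θ)].
With r = 0.0539 m, L = 0.1814 m, θ = 67.3°: √(L² − r² sin²θ) = 0.17445 m.
v = −0.0539·150.7·0.92254·[1 + 0.0539·0.38591/0.17445] = -8.3865 m/s.
|v| = 8.3865 m/s.

8.39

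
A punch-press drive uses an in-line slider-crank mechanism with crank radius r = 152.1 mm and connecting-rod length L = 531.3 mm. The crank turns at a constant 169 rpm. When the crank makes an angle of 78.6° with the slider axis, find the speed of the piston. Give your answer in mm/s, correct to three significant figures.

2790

ω = 2π·169/60 = 17.7 rad/s
For an in-line slider-crank, x = r cosθ + √(L² − r² sin²θ), so v = −rω sinθ·[1 + r cosθ/√(L² − r² sin²θ)].
With r = 0.1521 m, L = 0.5313 m, θ = 78.6°: √(L² − r² sin²θ) = 0.50995 m.
v = −0.1521·17.7·0.98027·[1 + 0.1521·0.19766/0.50995] = -2.7943 m/s.
|v| = 2.7943 m/s = 2794.3 mm/s.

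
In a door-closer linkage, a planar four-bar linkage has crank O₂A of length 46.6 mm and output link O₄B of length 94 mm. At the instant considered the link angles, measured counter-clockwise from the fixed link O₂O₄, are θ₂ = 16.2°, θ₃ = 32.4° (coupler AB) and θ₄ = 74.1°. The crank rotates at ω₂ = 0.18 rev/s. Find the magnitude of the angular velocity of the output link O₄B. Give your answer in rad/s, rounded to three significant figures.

ω₂ = 1.131 rad/s (from 0.18 rev/s).
Differentiating the loop-closure r₂e^{iθ₂}+r₃e^{iθ₃}=r₁+r₄e^{iθ₄} gives r₂ω₂e^{iθ₂}+r₃ω₃e^{iθ₃}=r₄ω₄e^{iθ₄}.
Eliminating the other unknown: ω₄ = r₂ω₂ sin(θ₂−θ₃) / [r₄ sin(θ₄−θ₃)].
Numerator sine = -0.27899; denominator sine = +0.66523.
Result = 0.0466·1.131·(-0.27899) / (0.094·(+0.66523)) = -0.23514 rad/s; magnitude 0.23514 rad/s.

0.235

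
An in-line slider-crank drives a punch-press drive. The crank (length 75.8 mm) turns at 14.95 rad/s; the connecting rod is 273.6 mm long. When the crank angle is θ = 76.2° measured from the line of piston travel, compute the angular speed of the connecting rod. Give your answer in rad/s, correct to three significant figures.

1.03

ω = 14.95 rad/s
The rod makes angle φ with the slider axis where L sinφ = r sinθ; differentiating, L cosφ·φ̇ = r ω cosθ.
L cosφ = √(L² − r² sin²θ) = 0.26351 m.
|ω_rod| = r ω |cosθ| / √(L² − r² sin²θ) = 0.0758·14.95·0.23853/0.26351 = 1.0258 rad/s.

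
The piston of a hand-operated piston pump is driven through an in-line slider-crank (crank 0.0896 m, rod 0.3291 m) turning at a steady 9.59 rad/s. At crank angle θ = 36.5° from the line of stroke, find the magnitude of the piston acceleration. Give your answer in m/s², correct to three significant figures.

7.33

ω = 9.59 rad/s
x(θ) = r cosθ + √(L² − r² sin²θ); with ω constant, a = ω²·d²x/dθ².
d²x/dθ² = −r cosθ − r²(cos2θ)/√u − r⁴ sin²2θ/(4u^{3/2}),  u = L² − r² sin²θ = 0.105466 m².
Substituting r = 0.0896 m, L = 0.3291 m, θ = 36.5°: d²x/dθ² = -0.079683 m.
a = ω²·d²x/dθ² = (9.59)²·(-0.079683) = -7.3283 m/s²;  |a| = 7.3283 m/s².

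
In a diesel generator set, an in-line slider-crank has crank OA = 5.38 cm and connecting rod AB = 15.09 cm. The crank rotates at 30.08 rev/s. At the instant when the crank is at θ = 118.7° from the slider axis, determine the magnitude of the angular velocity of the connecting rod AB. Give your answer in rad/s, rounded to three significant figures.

ω = 189 rad/s (converted from 30.08 rev/s).
The rod makes angle φ with the slider axis where L sinφ = r sinθ; differentiating, L cosφ·φ̇ = r ω cosθ.
L cosφ = √(L² − r² sin²θ) = 0.14333 m.
|ω_rod| = r ω |cosθ| / √(L² − r² sin²θ) = 0.0538·189·0.48022/0.14333 = 34.068 rad/s.

34.1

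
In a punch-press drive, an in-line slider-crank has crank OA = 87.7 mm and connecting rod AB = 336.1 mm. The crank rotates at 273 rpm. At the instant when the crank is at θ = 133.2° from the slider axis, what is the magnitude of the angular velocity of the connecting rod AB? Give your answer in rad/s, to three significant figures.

5.20

ω = 28.59 rad/s (converted from 273 rpm).
The rod makes angle φ with the slider axis where L sinφ = r sinθ; differentiating, L cosφ·φ̇ = r ω cosθ.
L cosφ = √(L² − r² sin²θ) = 0.32996 m.
|ω_rod| = r ω |cosθ| / √(L² − r² sin²θ) = 0.0877·28.59·0.68455/0.32996 = 5.2015 rad/s.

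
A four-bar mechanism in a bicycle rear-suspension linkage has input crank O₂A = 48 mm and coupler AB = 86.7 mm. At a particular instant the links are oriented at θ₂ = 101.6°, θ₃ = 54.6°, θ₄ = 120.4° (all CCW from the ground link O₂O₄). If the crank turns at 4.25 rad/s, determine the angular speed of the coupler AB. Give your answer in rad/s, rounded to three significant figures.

ω₂ = 4.25 rad/s
Differentiating the loop-closure r₂e^{iθ₂}+r₃e^{iθ₃}=r₁+r₄e^{iθ₄} gives r₂ω₂e^{iθ₂}+r₃ω₃e^{iθ₃}=r₄ω₄e^{iθ₄}.
Eliminating the other unknown: ω₃ = r₂ω₂ sin(θ₄−θ₂) / [r₃ sin(θ₃−θ₄)].
Numerator sine = +0.32227; denominator sine = -0.91212.
Result = 0.048·4.25·(+0.32227) / (0.0867·(-0.91212)) = -0.83133 rad/s; magnitude 0.83133 rad/s.

0.831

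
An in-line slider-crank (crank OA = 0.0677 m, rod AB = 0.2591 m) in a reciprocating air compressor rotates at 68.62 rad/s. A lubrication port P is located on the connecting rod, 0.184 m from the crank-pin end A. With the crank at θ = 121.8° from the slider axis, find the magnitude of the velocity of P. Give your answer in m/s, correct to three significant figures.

3.62

ω = 68.62 rad/s.  Crank-pin speed |V_A| = rω = 4.6456 m/s, perpendicular to OA.
Rod angle: sinφ = −(r/L) sinθ ⇒ φ = -12.831°; ω_rod = −rω cosθ/√(L²−r²sin²θ) = +9.6901 rad/s.
V_P = V_A + ω_rod × AP, with AP = 0.184 m along the rod.
Components: V_Px = −rω sinθ − a·ω_rod·sinφ = -3.5523 m/s;  V_Py = rω cosθ + a·ω_rod·cosφ = -0.70956 m/s.
|V_P| = √(V_Px² + V_Py²) = 3.6225 m/s.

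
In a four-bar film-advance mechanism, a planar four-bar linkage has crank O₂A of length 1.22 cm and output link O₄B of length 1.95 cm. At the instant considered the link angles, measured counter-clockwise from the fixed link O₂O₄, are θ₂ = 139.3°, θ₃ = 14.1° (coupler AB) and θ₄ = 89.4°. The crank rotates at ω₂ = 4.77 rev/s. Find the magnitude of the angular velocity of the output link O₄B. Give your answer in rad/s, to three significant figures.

ω₂ = 29.97 rad/s (from 4.77 rev/s).
Differentiating the loop-closure r₂e^{iθ₂}+r₃e^{iθ₃}=r₁+r₄e^{iθ₄} gives r₂ω₂e^{iθ₂}+r₃ω₃e^{iθ₃}=r₄ω₄e^{iθ₄}.
Eliminating the other unknown: ω₄ = r₂ω₂ sin(θ₂−θ₃) / [r₄ sin(θ₄−θ₃)].
Numerator sine = +0.81714; denominator sine = +0.96727.
Result = 0.0122·29.97·(+0.81714) / (0.0195·(+0.96727)) = +15.841 rad/s; magnitude 15.841 rad/s.

15.8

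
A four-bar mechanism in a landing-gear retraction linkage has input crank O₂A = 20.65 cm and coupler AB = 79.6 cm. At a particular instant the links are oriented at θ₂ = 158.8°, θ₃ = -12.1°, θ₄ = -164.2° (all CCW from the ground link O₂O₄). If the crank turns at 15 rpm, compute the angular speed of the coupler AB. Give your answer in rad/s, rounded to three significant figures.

0.524

ω₂ = 1.571 rad/s (from 15 rpm).
Differentiating the loop-closure r₂e^{iθ₂}+r₃e^{iθ₃}=r₁+r₄e^{iθ₄} gives r₂ω₂e^{iθ₂}+r₃ω₃e^{iθ₃}=r₄ω₄e^{iθ₄}.
Eliminating the other unknown: ω₃ = r₂ω₂ sin(θ₄−θ₂) / [r₃ sin(θ₃−θ₄)].
Numerator sine = +0.60182; denominator sine = +0.46793.
Result = 0.2065·1.571·(+0.60182) / (0.796·(+0.46793)) = +0.52409 rad/s; magnitude 0.52409 rad/s.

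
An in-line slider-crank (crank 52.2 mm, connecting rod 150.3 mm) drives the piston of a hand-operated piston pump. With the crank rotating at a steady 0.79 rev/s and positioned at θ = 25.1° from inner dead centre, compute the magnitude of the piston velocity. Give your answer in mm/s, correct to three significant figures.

ω = 2π·0.79 = 4.964 rad/s
For an in-line slider-crank, x = r cosθ + √(L² − r² sin²θ), so v = −rω sinθ·[1 + r cosθ/√(L² − r² sin²θ)].
With r = 0.0522 m, L = 0.1503 m, θ = 25.1°: √(L² − r² sin²θ) = 0.14866 m.
v = −0.0522·4.964·0.42420·[1 + 0.0522·0.90557/0.14866] = -0.14486 m/s.
|v| = 0.14486 m/s = 144.86 mm/s.

145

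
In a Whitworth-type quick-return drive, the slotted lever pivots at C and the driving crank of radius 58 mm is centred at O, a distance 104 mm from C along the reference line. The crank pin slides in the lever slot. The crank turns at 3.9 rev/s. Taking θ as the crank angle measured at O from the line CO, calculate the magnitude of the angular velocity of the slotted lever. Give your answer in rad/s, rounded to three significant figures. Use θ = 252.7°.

ω = 24.5 rad/s (from 3.9 rev/s).
Crank pin A relative to C: A = (d + r cosθ, r sinθ); lever angle φ = atan2(r sinθ, d + r cosθ).
Differentiating tanφ: φ̇ = rω(d cosθ + r)/(d² + r² + 2dr cosθ).
d² + r² + 2dr cosθ = |CA|² = 0.0105925 m²;  d cosθ + r = +0.027073 m.
|ω_lever| = |0.058·24.5·+0.027073| / 0.0105925 = 3.6326 rad/s.

3.63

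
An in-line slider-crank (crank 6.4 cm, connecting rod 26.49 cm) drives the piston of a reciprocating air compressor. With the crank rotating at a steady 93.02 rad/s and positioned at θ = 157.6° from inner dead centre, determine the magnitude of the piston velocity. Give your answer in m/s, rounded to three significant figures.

ω = 93.02 rad/s
For an in-line slider-crank, x = r cosθ + √(L² − r² sin²θ), so v = −rω sinθ·[1 + r cosθ/√(L² − r² sin²θ)].
With r = 0.064 m, L = 0.2649 m, θ = 157.6°: √(L² − r² sin²θ) = 0.26377 m.
v = −0.064·93.02·0.38107·[1 + 0.064·-0.92455/0.26377] = -1.7597 m/s.
|v| = 1.7597 m/s.

1.76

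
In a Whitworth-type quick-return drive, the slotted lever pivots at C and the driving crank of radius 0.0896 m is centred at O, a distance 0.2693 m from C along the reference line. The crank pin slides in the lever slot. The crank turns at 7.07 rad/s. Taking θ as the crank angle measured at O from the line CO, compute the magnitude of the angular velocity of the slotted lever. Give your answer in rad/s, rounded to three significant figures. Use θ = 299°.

ω = 7.07 rad/s
Crank pin A relative to C: A = (d + r cosθ, r sinθ); lever angle φ = atan2(r sinθ, d + r cosθ).
Differentiating tanφ: φ̇ = rω(d cosθ + r)/(d² + r² + 2dr cosθ).
d² + r² + 2dr cosθ = |CA|² = 0.103947 m²;  d cosθ + r = +0.22016 m.
|ω_lever| = |0.0896·7.07·+0.22016| / 0.103947 = 1.3417 rad/s.

1.34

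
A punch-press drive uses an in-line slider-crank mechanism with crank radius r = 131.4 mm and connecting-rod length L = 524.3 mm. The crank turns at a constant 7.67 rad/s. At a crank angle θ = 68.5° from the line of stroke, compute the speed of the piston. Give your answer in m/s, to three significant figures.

ω = 7.67 rad/s
For an in-line slider-crank, x = r cosθ + √(L² − r² sin²θ), so v = −rω sinθ·[1 + r cosθ/√(L² − r² sin²θ)].
With r = 0.1314 m, L = 0.5243 m, θ = 68.5°: √(L² − r² sin²θ) = 0.50985 m.
v = −0.1314·7.67·0.93042·[1 + 0.1314·0.36650/0.50985] = -1.0263 m/s.
|v| = 1.0263 m/s.

1.03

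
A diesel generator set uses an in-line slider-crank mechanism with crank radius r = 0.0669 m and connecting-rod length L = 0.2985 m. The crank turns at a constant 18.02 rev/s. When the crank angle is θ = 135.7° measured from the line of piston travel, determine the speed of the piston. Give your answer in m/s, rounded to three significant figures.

4.43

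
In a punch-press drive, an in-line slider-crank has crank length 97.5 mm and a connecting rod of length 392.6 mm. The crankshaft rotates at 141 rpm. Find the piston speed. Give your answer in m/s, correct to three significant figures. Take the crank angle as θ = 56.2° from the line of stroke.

1.37

ω = 2π·141/60 = 14.77 rad/s
For an in-line slider-crank, x = r cosθ + √(L² − r² sin²θ), so v = −rω sinθ·[1 + r cosθ/√(L² − r² sin²θ)].
With r = 0.0975 m, L = 0.3926 m, θ = 56.2°: √(L² − r² sin²θ) = 0.38415 m.
v = −0.0975·14.77·0.83098·[1 + 0.0975·0.55630/0.38415] = -1.3652 m/s.
|v| = 1.3652 m/s.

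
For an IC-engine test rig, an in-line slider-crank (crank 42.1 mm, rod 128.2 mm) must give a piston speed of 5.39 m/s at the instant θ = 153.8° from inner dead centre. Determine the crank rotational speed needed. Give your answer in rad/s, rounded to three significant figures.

For an in-line slider-crank, |v_piston| = rω|sinθ|·[1 + r cosθ/√(L² − r² sin²θ)].
With r = 0.0421 m, L = 0.1282 m, θ = 153.8°: the bracketed kinematic factor |dx/dθ| = 0.013052 m.
ω = v/|dx/dθ| = 5.39/0.013052 = 412.96 rad/s.

413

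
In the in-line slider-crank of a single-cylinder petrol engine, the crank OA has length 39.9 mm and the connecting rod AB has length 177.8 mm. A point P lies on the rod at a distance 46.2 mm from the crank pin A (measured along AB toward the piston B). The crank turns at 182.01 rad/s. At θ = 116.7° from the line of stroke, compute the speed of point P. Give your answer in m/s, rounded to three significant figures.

6.76

ω = 182 rad/s.  Crank-pin speed |V_A| = rω = 7.2622 m/s, perpendicular to OA.
Rod angle: sinφ = −(r/L) sinθ ⇒ φ = -11.565°; ω_rod = −rω cosθ/√(L²−r²sin²θ) = +18.733 rad/s.
V_P = V_A + ω_rod × AP, with AP = 0.0462 m along the rod.
Components: V_Px = −rω sinθ − a·ω_rod·sinφ = -6.3143 m/s;  V_Py = rω cosθ + a·ω_rod·cosφ = -2.4152 m/s.
|V_P| = √(V_Px² + V_Py²) = 6.7605 m/s.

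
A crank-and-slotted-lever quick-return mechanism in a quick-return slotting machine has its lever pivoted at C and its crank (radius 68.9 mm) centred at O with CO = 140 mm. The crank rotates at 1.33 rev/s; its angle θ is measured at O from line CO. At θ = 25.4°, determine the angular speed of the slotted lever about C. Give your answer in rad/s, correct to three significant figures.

ω = 8.357 rad/s (from 1.33 rev/s).
Crank pin A relative to C: A = (d + r cosθ, r sinθ); lever angle φ = atan2(r sinθ, d + r cosθ).
Differentiating tanφ: φ̇ = rω(d cosθ + r)/(d² + r² + 2dr cosθ).
d² + r² + 2dr cosθ = |CA|² = 0.0417744 m²;  d cosθ + r = +0.19537 m.
|ω_lever| = |0.0689·8.357·+0.19537| / 0.0417744 = 2.6927 rad/s.

2.69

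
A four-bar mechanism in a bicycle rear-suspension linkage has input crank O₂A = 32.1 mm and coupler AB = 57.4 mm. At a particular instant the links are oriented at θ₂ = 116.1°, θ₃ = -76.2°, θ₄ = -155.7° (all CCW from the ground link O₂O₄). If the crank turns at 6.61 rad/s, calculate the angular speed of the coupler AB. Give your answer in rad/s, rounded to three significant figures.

ω₂ = 6.61 rad/s
Differentiating the loop-closure r₂e^{iθ₂}+r₃e^{iθ₃}=r₁+r₄e^{iθ₄} gives r₂ω₂e^{iθ₂}+r₃ω₃e^{iθ₃}=r₄ω₄e^{iθ₄}.
Eliminating the other unknown: ω₃ = r₂ω₂ sin(θ₄−θ₂) / [r₃ sin(θ₃−θ₄)].
Numerator sine = +0.99951; denominator sine = +0.98325.
Result = 0.0321·6.61·(+0.99951) / (0.0574·(+0.98325)) = +3.7576 rad/s; magnitude 3.7576 rad/s.

3.76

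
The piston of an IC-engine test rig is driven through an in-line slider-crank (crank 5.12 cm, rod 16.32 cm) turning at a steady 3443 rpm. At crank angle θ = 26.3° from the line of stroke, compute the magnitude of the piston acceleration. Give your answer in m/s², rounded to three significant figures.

ω = 2π·3443/60 = 360.6 rad/s
x(θ) = r cosθ + √(L² − r² sin²θ); with ω constant, a = ω²·d²x/dθ².
d²x/dθ² = −r cosθ − r²(cos2θ)/√u − r⁴ sin²2θ/(4u^{3/2}),  u = L² − r² sin²θ = 0.0261196 m².
Substituting r = 0.0512 m, L = 0.1632 m, θ = 26.3°: d²x/dθ² = -0.056009 m.
a = ω²·d²x/dθ² = (360.6)²·(-0.056009) = -7280.9 m/s²;  |a| = 7280.9 m/s².

7280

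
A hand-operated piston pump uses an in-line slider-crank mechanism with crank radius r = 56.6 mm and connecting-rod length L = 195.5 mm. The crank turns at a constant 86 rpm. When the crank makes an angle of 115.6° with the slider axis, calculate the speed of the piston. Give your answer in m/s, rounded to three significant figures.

0.400

ω = 2π·86/60 = 9.006 rad/s
For an in-line slider-crank, x = r cosθ + √(L² − r² sin²θ), so v = −rω sinθ·[1 + r cosθ/√(L² − r² sin²θ)].
With r = 0.0566 m, L = 0.1955 m, θ = 115.6°: √(L² − r² sin²θ) = 0.18872 m.
v = −0.0566·9.006·0.90183·[1 + 0.0566·-0.43209/0.18872] = -0.40012 m/s.
|v| = 0.40012 m/s.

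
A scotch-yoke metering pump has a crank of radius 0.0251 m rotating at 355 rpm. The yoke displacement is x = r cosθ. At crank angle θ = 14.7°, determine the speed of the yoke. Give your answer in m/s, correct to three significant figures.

ω = 37.18 rad/s (from 355 rpm).
x = r cosθ ⇒ ẋ = −rω sinθ.
|v| = rω|sinθ| = 0.0251·37.18·|sin 14.7°| = 0.23678 m/s.

0.237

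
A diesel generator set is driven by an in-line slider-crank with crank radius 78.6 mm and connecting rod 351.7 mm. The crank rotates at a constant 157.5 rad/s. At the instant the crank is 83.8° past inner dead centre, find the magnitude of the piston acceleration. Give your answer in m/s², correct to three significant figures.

226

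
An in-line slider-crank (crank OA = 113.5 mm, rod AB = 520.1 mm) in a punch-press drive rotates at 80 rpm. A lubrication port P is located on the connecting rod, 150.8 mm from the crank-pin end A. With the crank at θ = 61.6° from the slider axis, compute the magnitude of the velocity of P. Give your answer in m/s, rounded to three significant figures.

0.920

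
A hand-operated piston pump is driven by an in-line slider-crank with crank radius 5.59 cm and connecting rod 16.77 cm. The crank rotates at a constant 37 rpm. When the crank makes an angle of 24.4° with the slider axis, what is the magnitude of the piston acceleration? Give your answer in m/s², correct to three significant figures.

ω = 2π·37/60 = 3.875 rad/s
x(θ) = r cosθ + √(L² − r² sin²θ); with ω constant, a = ω²·d²x/dθ².
d²x/dθ² = −r cosθ − r²(cos2θ)/√u − r⁴ sin²2θ/(4u^{3/2}),  u = L² − r² sin²θ = 0.02759 m².
Substituting r = 0.0559 m, L = 0.1677 m, θ = 24.4°: d²x/dθ² = -0.0636 m.
a = ω²·d²x/dθ² = (3.875)²·(-0.0636) = -0.95482 m/s²;  |a| = 0.95482 m/s².

0.955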